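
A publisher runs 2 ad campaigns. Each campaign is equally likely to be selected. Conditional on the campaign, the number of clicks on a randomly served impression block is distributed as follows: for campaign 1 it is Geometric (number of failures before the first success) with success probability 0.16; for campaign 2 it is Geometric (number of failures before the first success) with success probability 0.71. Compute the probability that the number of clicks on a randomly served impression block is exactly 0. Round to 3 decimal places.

Conditional on each campaign, P(X = 0): 1: 0.16; 2: 0.71.
By total probability, P(X = 0) = 0.5·0.16 + 0.5·0.71 = 0.435.

0.435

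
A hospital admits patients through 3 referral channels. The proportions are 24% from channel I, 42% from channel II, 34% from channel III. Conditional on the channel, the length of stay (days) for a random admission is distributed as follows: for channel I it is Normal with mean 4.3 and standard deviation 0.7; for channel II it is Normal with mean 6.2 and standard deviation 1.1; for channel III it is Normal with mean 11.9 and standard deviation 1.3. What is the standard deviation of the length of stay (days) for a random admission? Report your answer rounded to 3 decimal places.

3.304

Per component, I: μ=4.3, E[X²]=18.98; II: μ=6.2, E[X²]=39.65; III: μ=11.9, E[X²]=143.3.
E[X] = 0.24·4.3 + 0.42·6.2 + 0.34·11.9 = 7.682.
E[X²] = 0.24·18.98 + 0.42·39.65 + 0.34·143.3 = 69.9302.
Var(X) = E[X²] − (E[X])² = 69.9302 − 59.0131 = 10.9171.
SD(X) = √10.9171 = 3.3041.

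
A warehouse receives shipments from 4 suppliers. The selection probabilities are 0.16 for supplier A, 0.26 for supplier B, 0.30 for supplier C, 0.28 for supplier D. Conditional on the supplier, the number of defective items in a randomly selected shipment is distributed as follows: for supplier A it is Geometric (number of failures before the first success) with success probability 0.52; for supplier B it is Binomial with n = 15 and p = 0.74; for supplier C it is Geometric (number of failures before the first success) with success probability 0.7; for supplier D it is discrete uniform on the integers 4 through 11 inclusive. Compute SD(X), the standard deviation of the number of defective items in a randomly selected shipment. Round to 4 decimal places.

Per component, A: μ=0.923077, E[X²]=2.62722; B: μ=11.1, E[X²]=126.096; C: μ=0.428571, E[X²]=0.795918; D: μ=7.5, E[X²]=61.5.
E[X] = 0.16·0.923077 + 0.26·11.1 + 0.3·0.428571 + 0.28·7.5 = 5.26226.
E[X²] = 0.16·2.62722 + 0.26·126.096 + 0.3·0.795918 + 0.28·61.5 = 50.6641.
Var(X) = E[X²] − (E[X])² = 50.6641 − 27.6914 = 22.9727.
SD(X) = √22.9727 = 4.79298.

4.7930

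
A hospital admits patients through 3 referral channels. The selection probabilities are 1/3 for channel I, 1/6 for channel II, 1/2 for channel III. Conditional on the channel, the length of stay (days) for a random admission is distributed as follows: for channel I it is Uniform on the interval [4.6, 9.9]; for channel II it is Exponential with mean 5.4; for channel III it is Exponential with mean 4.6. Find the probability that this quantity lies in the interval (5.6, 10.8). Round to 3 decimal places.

Conditional on each channel, P(5.6 < X < 10.8): I: 0.811321; II: 0.219168; III: 0.200425.
By total probability, P(5.6 < X < 10.8) = 0.333333·0.811321 + 0.166667·0.219168 + 0.5·0.200425 = 0.407181.

0.407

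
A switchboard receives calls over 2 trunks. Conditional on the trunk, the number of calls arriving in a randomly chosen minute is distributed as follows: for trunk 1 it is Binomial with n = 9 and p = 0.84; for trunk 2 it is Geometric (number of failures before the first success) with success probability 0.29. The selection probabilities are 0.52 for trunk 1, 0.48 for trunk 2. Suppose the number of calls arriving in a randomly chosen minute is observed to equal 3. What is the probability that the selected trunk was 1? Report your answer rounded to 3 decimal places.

Likelihoods P(X=3 | ·): 1: 0.00083529; 2: 0.103794.
Posterior ∝ prior × likelihood. Numerator for 1: 0.52·0.00083529 = 0.000434351.
Normalizing constant: 0.52·0.00083529 + 0.48·0.103794 = 0.0502556.
P(1 | observation) = 0.000434351 / 0.0502556 = 0.00864284.

0.009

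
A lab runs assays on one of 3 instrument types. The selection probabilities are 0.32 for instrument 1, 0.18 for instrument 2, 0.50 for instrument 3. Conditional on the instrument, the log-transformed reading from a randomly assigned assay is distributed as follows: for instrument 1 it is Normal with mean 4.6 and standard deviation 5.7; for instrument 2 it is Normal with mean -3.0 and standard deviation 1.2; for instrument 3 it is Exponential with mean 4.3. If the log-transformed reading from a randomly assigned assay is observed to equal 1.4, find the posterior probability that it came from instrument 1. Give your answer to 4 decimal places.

Likelihoods f(1.4 | ·): 1: 0.0597855; 2: 0.000400226; 3: 0.167932.
Posterior ∝ prior × likelihood. Numerator for 1: 0.32·0.0597855 = 0.0191314.
Normalizing constant: 0.32·0.0597855 + 0.18·0.000400226 + 0.5·0.167932 = 0.103169.
P(1 | observation) = 0.0191314 / 0.103169 = 0.185436.

0.1854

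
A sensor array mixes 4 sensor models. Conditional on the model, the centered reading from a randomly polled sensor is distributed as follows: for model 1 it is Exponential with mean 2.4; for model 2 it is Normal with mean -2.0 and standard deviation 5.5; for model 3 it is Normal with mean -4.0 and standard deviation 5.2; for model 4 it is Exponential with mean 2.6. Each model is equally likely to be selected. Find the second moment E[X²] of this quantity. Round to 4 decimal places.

For each component E[X²] = Var + (mean)², giving 1: 11.52; 2: 34.25; 3: 43.04; 4: 13.52.
Overall E[X²] = 0.25·11.52 + 0.25·34.25 + 0.25·43.04 + 0.25·13.52 = 25.5825.

25.5825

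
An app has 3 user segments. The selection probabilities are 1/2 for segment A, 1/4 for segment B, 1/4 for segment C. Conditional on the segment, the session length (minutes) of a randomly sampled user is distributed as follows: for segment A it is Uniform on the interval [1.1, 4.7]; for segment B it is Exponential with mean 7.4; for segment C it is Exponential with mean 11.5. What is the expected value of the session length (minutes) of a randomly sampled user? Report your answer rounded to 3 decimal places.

Component means — A: 2.9; B: 7.4; C: 11.5.
E[X] = 0.5·2.9 + 0.25·7.4 + 0.25·11.5 = 6.175.

6.175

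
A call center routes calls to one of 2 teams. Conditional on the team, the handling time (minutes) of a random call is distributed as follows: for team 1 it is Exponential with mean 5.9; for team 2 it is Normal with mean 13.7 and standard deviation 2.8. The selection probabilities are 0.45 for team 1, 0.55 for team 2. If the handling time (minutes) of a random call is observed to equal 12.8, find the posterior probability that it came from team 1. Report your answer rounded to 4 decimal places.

Likelihoods f(12.8 | ·): 1: 0.019362; 2: 0.135306.
Posterior ∝ prior × likelihood. Numerator for 1: 0.45·0.019362 = 0.00871289.
Normalizing constant: 0.45·0.019362 + 0.55·0.135306 = 0.0831312.
P(1 | observation) = 0.00871289 / 0.0831312 = 0.104809.

0.1048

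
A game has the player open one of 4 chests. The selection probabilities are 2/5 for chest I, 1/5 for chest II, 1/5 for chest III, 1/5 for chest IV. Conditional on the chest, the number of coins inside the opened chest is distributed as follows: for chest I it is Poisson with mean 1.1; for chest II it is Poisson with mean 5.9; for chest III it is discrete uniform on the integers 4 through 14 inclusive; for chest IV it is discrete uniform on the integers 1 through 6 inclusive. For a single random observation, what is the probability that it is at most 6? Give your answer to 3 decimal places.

0.779

Conditional on each chest, P(X ≤ 6): I: 0.999851; II: 0.622361; III: 0.272727; IV: 1.
By total probability, P(X ≤ 6) = 0.4·0.999851 + 0.2·0.622361 + 0.2·0.272727 + 0.2·1 = 0.778958.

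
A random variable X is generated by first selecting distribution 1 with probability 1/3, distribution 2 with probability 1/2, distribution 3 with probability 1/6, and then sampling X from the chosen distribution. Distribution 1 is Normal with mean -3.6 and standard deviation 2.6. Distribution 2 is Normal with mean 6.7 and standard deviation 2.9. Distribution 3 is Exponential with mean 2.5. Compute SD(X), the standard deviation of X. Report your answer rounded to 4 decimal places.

5.3590

Per component, 1: μ=-3.6, E[X²]=19.72; 2: μ=6.7, E[X²]=53.3; 3: μ=2.5, E[X²]=12.5.
E[X] = 0.333333·-3.6 + 0.5·6.7 + 0.166667·2.5 = 2.56667.
E[X²] = 0.333333·19.72 + 0.5·53.3 + 0.166667·12.5 = 35.3067.
Var(X) = E[X²] − (E[X])² = 35.3067 − 6.58778 = 28.7189.
SD(X) = √28.7189 = 5.359.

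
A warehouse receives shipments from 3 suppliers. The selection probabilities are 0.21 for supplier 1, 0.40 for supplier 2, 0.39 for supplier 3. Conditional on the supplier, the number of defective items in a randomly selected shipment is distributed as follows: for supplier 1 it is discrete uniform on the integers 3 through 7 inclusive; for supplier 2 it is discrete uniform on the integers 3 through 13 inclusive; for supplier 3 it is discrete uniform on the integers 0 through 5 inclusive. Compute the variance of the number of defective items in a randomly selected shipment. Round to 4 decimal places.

11.5444

Per component, 1: μ=5, E[X²]=27; 2: μ=8, E[X²]=74; 3: μ=2.5, E[X²]=9.16667.
E[X] = 0.21·5 + 0.4·8 + 0.39·2.5 = 5.225.
E[X²] = 0.21·27 + 0.4·74 + 0.39·9.16667 = 38.845.
Var(X) = E[X²] − (E[X])² = 38.845 − 27.3006 = 11.5444.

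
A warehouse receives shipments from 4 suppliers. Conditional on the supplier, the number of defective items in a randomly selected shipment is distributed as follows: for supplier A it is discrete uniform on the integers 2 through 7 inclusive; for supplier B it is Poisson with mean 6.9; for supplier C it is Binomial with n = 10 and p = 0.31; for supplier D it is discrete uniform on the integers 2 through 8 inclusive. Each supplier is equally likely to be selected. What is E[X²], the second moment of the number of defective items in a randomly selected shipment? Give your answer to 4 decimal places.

For each component E[X²] = Var + (mean)², giving A: 23.1667; B: 54.51; C: 11.749; D: 29.
Overall E[X²] = 0.25·23.1667 + 0.25·54.51 + 0.25·11.749 + 0.25·29 = 29.6064.

29.6064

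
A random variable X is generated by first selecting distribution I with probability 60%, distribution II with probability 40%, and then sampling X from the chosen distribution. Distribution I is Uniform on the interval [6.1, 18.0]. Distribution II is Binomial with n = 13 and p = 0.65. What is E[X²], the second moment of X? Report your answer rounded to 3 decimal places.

123.946

For each component E[X²] = Var + (mean)², giving I: 157.003; II: 74.36.
Overall E[X²] = 0.6·157.003 + 0.4·74.36 = 123.946.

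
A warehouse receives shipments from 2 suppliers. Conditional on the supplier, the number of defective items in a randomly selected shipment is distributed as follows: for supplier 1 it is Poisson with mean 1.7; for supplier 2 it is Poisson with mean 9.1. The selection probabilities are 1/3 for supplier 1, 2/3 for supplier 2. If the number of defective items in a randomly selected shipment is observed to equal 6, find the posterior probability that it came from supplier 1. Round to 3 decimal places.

Likelihoods P(X=6 | ·): 1: 0.00612436; 2: 0.0880716.
Posterior ∝ prior × likelihood. Numerator for 1: 0.333333·0.00612436 = 0.00204145.
Normalizing constant: 0.333333·0.00612436 + 0.666667·0.0880716 = 0.0607559.
P(1 | observation) = 0.00204145 / 0.0607559 = 0.0336009.

0.034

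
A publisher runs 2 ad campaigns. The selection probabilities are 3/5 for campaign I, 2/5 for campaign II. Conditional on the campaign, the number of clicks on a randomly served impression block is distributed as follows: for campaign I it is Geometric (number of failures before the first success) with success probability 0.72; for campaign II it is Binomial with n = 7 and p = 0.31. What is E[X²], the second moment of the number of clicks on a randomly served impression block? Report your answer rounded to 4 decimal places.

2.8973

For each component E[X²] = Var + (mean)², giving I: 0.691358; II: 6.2062.
Overall E[X²] = 0.6·0.691358 + 0.4·6.2062 = 2.89729.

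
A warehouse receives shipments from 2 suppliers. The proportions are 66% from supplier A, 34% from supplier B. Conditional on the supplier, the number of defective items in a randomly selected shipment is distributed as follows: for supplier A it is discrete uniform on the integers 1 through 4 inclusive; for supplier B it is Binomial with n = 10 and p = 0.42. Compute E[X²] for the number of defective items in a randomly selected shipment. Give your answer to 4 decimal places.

For each component E[X²] = Var + (mean)², giving A: 7.5; B: 20.076.
Overall E[X²] = 0.66·7.5 + 0.34·20.076 = 11.7758.

11.7758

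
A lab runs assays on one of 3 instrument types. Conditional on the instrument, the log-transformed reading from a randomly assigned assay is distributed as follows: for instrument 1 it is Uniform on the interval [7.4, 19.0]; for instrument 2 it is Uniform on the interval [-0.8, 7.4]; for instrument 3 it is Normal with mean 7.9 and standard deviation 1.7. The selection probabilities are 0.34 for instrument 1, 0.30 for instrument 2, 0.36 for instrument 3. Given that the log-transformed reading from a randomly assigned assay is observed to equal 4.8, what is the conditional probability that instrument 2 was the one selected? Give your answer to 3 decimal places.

Likelihoods f(4.8 | ·): 1: 0; 2: 0.121951; 3: 0.0445031.
Posterior ∝ prior × likelihood. Numerator for 2: 0.3·0.121951 = 0.0365854.
Normalizing constant: 0.34·0 + 0.3·0.121951 + 0.36·0.0445031 = 0.0526065.
P(2 | observation) = 0.0365854 / 0.0526065 = 0.695454.

0.695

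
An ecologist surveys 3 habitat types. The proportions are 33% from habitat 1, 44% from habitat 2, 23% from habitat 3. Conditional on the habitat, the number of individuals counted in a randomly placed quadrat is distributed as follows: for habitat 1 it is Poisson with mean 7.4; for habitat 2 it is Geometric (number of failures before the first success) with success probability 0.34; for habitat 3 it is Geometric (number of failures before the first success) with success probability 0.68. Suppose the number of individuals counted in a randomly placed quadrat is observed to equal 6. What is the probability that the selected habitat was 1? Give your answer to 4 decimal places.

Likelihoods P(X=6 | ·): 1: 0.139405; 2: 0.0281023; 3: 0.000730144.
Posterior ∝ prior × likelihood. Numerator for 1: 0.33·0.139405 = 0.0460037.
Normalizing constant: 0.33·0.139405 + 0.44·0.0281023 + 0.23·0.000730144 = 0.0585366.
P(1 | observation) = 0.0460037 / 0.0585366 = 0.785895.

0.7859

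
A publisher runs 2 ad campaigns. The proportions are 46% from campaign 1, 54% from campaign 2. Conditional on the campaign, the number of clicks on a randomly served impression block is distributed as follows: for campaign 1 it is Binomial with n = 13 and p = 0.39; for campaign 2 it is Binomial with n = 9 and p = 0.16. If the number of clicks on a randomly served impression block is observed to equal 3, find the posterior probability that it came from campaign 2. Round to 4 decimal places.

Likelihoods P(X=3 | ·): 1: 0.12102; 2: 0.120869.
Posterior ∝ prior × likelihood. Numerator for 2: 0.54·0.120869 = 0.0652693.
Normalizing constant: 0.46·0.12102 + 0.54·0.120869 = 0.120939.
P(2 | observation) = 0.0652693 / 0.120939 = 0.539689.

0.5397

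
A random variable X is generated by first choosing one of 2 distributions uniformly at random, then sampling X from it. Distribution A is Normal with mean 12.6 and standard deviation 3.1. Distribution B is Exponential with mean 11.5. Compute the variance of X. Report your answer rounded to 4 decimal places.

Per component, A: μ=12.6, E[X²]=168.37; B: μ=11.5, E[X²]=264.5.
E[X] = 0.5·12.6 + 0.5·11.5 = 12.05.
E[X²] = 0.5·168.37 + 0.5·264.5 = 216.435.
Var(X) = E[X²] − (E[X])² = 216.435 − 145.203 = 71.2325.

71.2325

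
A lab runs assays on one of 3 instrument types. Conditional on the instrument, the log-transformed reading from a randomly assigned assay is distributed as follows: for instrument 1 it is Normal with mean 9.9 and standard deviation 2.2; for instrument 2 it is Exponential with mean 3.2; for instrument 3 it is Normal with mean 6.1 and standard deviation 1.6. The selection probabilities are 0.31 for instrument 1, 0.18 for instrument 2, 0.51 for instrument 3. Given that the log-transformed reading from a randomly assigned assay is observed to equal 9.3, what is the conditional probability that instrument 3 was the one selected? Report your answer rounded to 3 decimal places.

0.231

Likelihoods f(9.3 | ·): 1: 0.174717; 2: 0.0170876; 3: 0.0337444.
Posterior ∝ prior × likelihood. Numerator for 3: 0.51·0.0337444 = 0.0172096.
Normalizing constant: 0.31·0.174717 + 0.18·0.0170876 + 0.51·0.0337444 = 0.0744478.
P(3 | observation) = 0.0172096 / 0.0744478 = 0.231164.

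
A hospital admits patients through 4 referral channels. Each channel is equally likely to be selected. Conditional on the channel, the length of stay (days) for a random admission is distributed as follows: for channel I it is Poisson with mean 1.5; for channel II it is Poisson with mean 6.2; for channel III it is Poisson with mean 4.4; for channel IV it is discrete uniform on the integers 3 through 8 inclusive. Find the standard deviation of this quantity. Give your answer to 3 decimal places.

Per component, I: μ=1.5, E[X²]=3.75; II: μ=6.2, E[X²]=44.64; III: μ=4.4, E[X²]=23.76; IV: μ=5.5, E[X²]=33.1667.
E[X] = 0.25·1.5 + 0.25·6.2 + 0.25·4.4 + 0.25·5.5 = 4.4.
E[X²] = 0.25·3.75 + 0.25·44.64 + 0.25·23.76 + 0.25·33.1667 = 26.3292.
Var(X) = E[X²] − (E[X])² = 26.3292 − 19.36 = 6.96917.
SD(X) = √6.96917 = 2.63992.

2.640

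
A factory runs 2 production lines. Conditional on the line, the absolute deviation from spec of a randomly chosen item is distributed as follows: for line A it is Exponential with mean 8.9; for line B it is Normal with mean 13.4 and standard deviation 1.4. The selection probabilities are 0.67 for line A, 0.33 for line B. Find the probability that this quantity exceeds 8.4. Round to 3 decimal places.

Conditional on each line, P(X > 8.4): A: 0.389138; B: 0.999822.
By total probability, P(X > 8.4) = 0.67·0.389138 + 0.33·0.999822 = 0.590664.

0.591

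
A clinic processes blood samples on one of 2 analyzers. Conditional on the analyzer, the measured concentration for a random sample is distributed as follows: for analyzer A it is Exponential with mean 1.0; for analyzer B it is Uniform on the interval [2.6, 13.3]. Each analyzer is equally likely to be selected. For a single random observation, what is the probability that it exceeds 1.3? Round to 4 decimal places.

Conditional on each analyzer, P(X > 1.3): A: 0.272532; B: 1.
By total probability, P(X > 1.3) = 0.5·0.272532 + 0.5·1 = 0.636266.

0.6363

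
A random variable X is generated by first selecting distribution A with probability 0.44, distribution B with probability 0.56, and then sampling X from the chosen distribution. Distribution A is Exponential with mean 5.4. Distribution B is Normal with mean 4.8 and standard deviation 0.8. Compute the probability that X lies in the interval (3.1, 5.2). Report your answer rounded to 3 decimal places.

0.458

Conditional on each component, P(3.1 < X < 5.2): A: 0.181466; B: 0.674669.
By total probability, P(3.1 < X < 5.2) = 0.44·0.181466 + 0.56·0.674669 = 0.45766.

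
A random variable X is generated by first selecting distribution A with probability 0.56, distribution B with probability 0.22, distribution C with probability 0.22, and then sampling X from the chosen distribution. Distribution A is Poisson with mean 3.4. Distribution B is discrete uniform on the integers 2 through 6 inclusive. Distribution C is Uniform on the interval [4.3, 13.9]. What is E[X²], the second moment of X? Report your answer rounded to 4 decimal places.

32.2454

For each component E[X²] = Var + (mean)², giving A: 14.96; B: 18; C: 90.49.
Overall E[X²] = 0.56·14.96 + 0.22·18 + 0.22·90.49 = 32.2454.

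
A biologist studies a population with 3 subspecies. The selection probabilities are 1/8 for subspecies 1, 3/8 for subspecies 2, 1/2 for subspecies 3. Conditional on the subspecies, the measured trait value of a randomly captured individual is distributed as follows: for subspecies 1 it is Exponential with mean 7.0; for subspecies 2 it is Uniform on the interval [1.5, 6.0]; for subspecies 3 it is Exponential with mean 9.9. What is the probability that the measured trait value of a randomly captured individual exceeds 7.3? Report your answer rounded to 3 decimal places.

0.283

Conditional on each subspecies, P(X > 7.3): 1: 0.352446; 2: 0; 3: 0.478369.
By total probability, P(X > 7.3) = 0.125·0.352446 + 0.375·0 + 0.5·0.478369 = 0.28324.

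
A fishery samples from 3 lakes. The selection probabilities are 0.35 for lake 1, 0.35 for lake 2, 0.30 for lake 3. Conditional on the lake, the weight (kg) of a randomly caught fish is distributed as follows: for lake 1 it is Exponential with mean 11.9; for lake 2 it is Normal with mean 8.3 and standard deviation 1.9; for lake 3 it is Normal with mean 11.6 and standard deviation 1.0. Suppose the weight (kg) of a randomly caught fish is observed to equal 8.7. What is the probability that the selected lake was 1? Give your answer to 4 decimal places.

0.1612

Likelihoods f(8.7 | ·): 1: 0.0404523; 2: 0.205368; 3: 0.00595253.
Posterior ∝ prior × likelihood. Numerator for 1: 0.35·0.0404523 = 0.0141583.
Normalizing constant: 0.35·0.0404523 + 0.35·0.205368 + 0.3·0.00595253 = 0.0878228.
P(1 | observation) = 0.0141583 / 0.0878228 = 0.161215.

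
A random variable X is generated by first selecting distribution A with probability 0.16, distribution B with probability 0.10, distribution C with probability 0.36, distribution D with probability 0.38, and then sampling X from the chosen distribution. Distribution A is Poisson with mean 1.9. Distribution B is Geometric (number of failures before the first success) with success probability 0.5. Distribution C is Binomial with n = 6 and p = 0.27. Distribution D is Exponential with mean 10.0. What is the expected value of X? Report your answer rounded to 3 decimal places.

Component means — A: 1.9; B: 1; C: 1.62; D: 10.
E[X] = 0.16·1.9 + 0.1·1 + 0.36·1.62 + 0.38·10 = 4.7872.

4.787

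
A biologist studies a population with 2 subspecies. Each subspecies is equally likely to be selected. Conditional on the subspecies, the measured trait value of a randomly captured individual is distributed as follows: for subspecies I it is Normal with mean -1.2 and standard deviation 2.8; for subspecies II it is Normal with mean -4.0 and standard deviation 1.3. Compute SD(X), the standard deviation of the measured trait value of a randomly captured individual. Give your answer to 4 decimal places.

2.5933

Per component, I: μ=-1.2, E[X²]=9.28; II: μ=-4, E[X²]=17.69.
E[X] = 0.5·-1.2 + 0.5·-4 = -2.6.
E[X²] = 0.5·9.28 + 0.5·17.69 = 13.485.
Var(X) = E[X²] − (E[X])² = 13.485 − 6.76 = 6.725.
SD(X) = √6.725 = 2.59326.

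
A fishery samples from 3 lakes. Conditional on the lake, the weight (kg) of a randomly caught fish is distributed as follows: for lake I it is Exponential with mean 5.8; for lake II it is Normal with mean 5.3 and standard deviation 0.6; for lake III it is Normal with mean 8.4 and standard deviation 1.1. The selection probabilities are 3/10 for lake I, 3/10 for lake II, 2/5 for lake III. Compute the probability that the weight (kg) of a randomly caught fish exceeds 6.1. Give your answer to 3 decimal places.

Conditional on each lake, P(X > 6.1): I: 0.349335; II: 0.0912112; III: 0.981732.
By total probability, P(X > 6.1) = 0.3·0.349335 + 0.3·0.0912112 + 0.4·0.981732 = 0.524857.

0.525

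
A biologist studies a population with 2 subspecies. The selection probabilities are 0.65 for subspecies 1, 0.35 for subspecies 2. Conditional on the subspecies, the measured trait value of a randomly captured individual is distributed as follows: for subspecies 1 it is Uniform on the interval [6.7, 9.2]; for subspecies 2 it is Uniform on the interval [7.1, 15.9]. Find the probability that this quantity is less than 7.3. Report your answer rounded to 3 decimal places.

0.164

Conditional on each subspecies, P(X < 7.3): 1: 0.24; 2: 0.0227273.
By total probability, P(X < 7.3) = 0.65·0.24 + 0.35·0.0227273 = 0.163955.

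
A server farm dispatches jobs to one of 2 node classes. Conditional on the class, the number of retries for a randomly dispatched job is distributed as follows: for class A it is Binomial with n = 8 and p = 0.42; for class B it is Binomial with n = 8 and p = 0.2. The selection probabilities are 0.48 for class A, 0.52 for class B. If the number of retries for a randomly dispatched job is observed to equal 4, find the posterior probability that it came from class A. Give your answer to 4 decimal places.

0.8322

Likelihoods P(X=4 | ·): A: 0.246494; B: 0.0458752.
Posterior ∝ prior × likelihood. Numerator for A: 0.48·0.246494 = 0.118317.
Normalizing constant: 0.48·0.246494 + 0.52·0.0458752 = 0.142172.
P(A | observation) = 0.118317 / 0.142172 = 0.83221.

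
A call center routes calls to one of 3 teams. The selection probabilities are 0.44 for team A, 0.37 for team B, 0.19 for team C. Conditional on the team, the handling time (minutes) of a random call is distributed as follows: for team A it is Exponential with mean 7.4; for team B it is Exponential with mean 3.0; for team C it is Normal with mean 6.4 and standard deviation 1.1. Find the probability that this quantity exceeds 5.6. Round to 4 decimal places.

0.4093

Conditional on each team, P(X > 5.6): A: 0.469186; B: 0.154638; C: 0.766471.
By total probability, P(X > 5.6) = 0.44·0.469186 + 0.37·0.154638 + 0.19·0.766471 = 0.409287.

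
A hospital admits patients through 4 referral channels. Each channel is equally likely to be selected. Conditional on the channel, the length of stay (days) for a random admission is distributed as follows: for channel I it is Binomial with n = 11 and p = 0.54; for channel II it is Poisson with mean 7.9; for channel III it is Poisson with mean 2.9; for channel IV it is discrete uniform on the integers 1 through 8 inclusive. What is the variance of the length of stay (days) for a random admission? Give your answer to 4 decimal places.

8.0879

Per component, I: μ=5.94, E[X²]=38.016; II: μ=7.9, E[X²]=70.31; III: μ=2.9, E[X²]=11.31; IV: μ=4.5, E[X²]=25.5.
E[X] = 0.25·5.94 + 0.25·7.9 + 0.25·2.9 + 0.25·4.5 = 5.31.
E[X²] = 0.25·38.016 + 0.25·70.31 + 0.25·11.31 + 0.25·25.5 = 36.284.
Var(X) = E[X²] − (E[X])² = 36.284 − 28.1961 = 8.0879.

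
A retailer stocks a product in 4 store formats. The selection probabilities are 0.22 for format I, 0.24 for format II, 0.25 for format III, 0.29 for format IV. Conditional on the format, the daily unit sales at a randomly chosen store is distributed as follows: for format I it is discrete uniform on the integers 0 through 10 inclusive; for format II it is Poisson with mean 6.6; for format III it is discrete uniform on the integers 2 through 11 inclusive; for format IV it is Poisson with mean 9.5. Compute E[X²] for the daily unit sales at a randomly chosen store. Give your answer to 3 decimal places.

For each component E[X²] = Var + (mean)², giving I: 35; II: 50.16; III: 50.5; IV: 99.75.
Overall E[X²] = 0.22·35 + 0.24·50.16 + 0.25·50.5 + 0.29·99.75 = 61.2909.

61.291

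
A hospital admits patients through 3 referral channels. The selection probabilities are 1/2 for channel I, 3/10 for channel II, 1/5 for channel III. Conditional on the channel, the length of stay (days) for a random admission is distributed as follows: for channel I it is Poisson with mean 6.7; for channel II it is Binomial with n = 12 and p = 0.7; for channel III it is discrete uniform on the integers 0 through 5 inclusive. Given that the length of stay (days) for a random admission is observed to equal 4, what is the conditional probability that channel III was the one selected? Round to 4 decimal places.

Likelihoods P(X=4 | ·): I: 0.103351; II: 0.00779772; III: 0.166667.
Posterior ∝ prior × likelihood. Numerator for III: 0.2·0.166667 = 0.0333333.
Normalizing constant: 0.5·0.103351 + 0.3·0.00779772 + 0.2·0.166667 = 0.0873482.
P(III | observation) = 0.0333333 / 0.0873482 = 0.381615.

0.3816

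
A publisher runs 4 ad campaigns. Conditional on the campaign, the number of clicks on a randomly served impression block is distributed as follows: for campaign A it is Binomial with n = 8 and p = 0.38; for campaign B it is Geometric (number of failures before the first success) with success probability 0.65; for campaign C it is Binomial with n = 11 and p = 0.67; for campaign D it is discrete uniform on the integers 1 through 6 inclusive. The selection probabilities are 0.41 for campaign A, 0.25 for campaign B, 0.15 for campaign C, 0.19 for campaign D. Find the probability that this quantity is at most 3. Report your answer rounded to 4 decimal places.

0.6049

Conditional on each campaign, P(X ≤ 3): A: 0.640058; B: 0.984994; C: 0.00824324; D: 0.5.
By total probability, P(X ≤ 3) = 0.41·0.640058 + 0.25·0.984994 + 0.15·0.00824324 + 0.19·0.5 = 0.604909.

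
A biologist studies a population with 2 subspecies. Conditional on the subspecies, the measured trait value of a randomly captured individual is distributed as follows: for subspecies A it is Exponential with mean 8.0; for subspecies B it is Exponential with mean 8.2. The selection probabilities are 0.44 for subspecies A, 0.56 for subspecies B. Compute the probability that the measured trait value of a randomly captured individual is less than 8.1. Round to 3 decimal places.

0.632

Conditional on each subspecies, P(X < 8.1): A: 0.63669; B: 0.627607.
By total probability, P(X < 8.1) = 0.44·0.63669 + 0.56·0.627607 = 0.631604.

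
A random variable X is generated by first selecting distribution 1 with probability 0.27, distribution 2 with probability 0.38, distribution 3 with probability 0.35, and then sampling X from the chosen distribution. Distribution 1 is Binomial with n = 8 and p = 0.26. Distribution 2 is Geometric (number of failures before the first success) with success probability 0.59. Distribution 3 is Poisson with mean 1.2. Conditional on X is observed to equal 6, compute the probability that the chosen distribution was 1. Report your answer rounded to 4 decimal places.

0.4599

Likelihoods P(X=6 | ·): 1: 0.00473654; 2: 0.00280256; 3: 0.00124911.
Posterior ∝ prior × likelihood. Numerator for 1: 0.27·0.00473654 = 0.00127887.
Normalizing constant: 0.27·0.00473654 + 0.38·0.00280256 + 0.35·0.00124911 = 0.00278103.
P(1 | observation) = 0.00127887 / 0.00278103 = 0.459854.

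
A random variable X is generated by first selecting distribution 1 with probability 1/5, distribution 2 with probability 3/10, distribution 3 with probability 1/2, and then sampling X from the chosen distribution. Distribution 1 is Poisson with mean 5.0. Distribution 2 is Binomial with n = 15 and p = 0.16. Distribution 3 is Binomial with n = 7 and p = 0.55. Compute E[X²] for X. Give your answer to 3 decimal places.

16.610

For each component E[X²] = Var + (mean)², giving 1: 30; 2: 7.776; 3: 16.555.
Overall E[X²] = 0.2·30 + 0.3·7.776 + 0.5·16.555 = 16.6103.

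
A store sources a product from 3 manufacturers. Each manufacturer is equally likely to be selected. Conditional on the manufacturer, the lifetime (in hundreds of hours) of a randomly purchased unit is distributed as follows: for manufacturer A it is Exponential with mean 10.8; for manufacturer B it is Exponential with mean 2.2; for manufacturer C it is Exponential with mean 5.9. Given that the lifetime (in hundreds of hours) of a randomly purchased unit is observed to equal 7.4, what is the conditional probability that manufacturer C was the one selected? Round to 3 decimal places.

Likelihoods f(7.4 | ·): A: 0.0466664; B: 0.0157314; C: 0.0483548.
Posterior ∝ prior × likelihood. Numerator for C: 0.333333·0.0483548 = 0.0161183.
Normalizing constant: 0.333333·0.0466664 + 0.333333·0.0157314 + 0.333333·0.0483548 = 0.0369175.
P(C | observation) = 0.0161183 / 0.0369175 = 0.436602.

0.437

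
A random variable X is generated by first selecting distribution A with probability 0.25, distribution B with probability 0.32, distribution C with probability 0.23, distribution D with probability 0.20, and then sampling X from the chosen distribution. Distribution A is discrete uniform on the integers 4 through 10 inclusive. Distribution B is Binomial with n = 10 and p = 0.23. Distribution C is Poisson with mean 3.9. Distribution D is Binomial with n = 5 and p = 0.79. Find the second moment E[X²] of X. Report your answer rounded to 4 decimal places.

For each component E[X²] = Var + (mean)², giving A: 53; B: 7.061; C: 19.11; D: 16.432.
Overall E[X²] = 0.25·53 + 0.32·7.061 + 0.23·19.11 + 0.2·16.432 = 23.1912.

23.1912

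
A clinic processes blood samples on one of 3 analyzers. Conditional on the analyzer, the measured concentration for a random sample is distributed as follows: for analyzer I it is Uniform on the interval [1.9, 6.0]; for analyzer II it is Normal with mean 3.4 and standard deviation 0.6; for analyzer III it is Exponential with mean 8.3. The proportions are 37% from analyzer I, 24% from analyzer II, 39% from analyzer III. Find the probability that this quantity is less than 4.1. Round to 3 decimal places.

Conditional on each analyzer, P(X < 4.1): I: 0.536585; II: 0.878327; III: 0.389805.
By total probability, P(X < 4.1) = 0.37·0.536585 + 0.24·0.878327 + 0.39·0.389805 = 0.561359.

0.561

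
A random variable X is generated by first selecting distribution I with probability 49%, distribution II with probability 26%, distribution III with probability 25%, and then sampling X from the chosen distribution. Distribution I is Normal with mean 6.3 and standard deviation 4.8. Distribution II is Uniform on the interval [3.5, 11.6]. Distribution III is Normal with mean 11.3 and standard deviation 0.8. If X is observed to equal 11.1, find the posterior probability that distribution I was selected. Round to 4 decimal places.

0.1391

Likelihoods f(11.1 | ·): I: 0.0504106; II: 0.123457; III: 0.483335.
Posterior ∝ prior × likelihood. Numerator for I: 0.49·0.0504106 = 0.0247012.
Normalizing constant: 0.49·0.0504106 + 0.26·0.123457 + 0.25·0.483335 = 0.177634.
P(I | observation) = 0.0247012 / 0.177634 = 0.139057.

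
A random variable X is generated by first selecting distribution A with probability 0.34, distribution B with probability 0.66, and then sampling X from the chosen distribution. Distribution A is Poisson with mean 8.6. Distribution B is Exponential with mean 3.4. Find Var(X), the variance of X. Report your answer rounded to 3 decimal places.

Per component, A: μ=8.6, E[X²]=82.56; B: μ=3.4, E[X²]=23.12.
E[X] = 0.34·8.6 + 0.66·3.4 = 5.168.
E[X²] = 0.34·82.56 + 0.66·23.12 = 43.3296.
Var(X) = E[X²] − (E[X])² = 43.3296 − 26.7082 = 16.6214.

16.621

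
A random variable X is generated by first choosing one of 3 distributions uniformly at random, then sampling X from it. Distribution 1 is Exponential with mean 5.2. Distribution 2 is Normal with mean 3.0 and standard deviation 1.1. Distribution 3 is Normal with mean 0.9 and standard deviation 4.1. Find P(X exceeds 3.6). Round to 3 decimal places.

Conditional on each component, P(X > 3.6): 1: 0.50042; 2: 0.29272; 3: 0.255097.
By total probability, P(X > 3.6) = 0.333333·0.50042 + 0.333333·0.29272 + 0.333333·0.255097 = 0.349412.

0.349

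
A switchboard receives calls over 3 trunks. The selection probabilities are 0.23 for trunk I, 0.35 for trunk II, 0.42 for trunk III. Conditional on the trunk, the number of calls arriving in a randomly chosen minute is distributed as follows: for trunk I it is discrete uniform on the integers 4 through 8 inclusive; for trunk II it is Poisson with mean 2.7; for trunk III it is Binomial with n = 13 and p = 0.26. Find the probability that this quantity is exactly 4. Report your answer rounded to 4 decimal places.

0.1894

Conditional on each trunk, P(X = 4): I: 0.2; II: 0.148816; III: 0.217413.
By total probability, P(X = 4) = 0.23·0.2 + 0.35·0.148816 + 0.42·0.217413 = 0.189399.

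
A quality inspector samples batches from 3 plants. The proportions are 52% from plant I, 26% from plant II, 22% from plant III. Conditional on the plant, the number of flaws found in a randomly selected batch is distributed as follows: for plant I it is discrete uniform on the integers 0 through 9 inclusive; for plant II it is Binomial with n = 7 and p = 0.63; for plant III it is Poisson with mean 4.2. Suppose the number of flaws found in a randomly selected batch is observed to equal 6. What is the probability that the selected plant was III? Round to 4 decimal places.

0.2109

Likelihoods P(X=6 | ·): I: 0.1; II: 0.161936; III: 0.114321.
Posterior ∝ prior × likelihood. Numerator for III: 0.22·0.114321 = 0.0251506.
Normalizing constant: 0.52·0.1 + 0.26·0.161936 + 0.22·0.114321 = 0.119254.
P(III | observation) = 0.0251506 / 0.119254 = 0.2109.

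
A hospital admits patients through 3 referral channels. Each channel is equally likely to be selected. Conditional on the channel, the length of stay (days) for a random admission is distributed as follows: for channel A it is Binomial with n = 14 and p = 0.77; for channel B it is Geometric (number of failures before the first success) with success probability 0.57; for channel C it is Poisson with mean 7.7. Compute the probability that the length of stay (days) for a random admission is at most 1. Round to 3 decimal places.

0.273

Conditional on each channel, P(X ≤ 1): A: 5.54944e-08; B: 0.8151; C: 0.0039396.
By total probability, P(X ≤ 1) = 0.333333·5.54944e-08 + 0.333333·0.8151 + 0.333333·0.0039396 = 0.273013.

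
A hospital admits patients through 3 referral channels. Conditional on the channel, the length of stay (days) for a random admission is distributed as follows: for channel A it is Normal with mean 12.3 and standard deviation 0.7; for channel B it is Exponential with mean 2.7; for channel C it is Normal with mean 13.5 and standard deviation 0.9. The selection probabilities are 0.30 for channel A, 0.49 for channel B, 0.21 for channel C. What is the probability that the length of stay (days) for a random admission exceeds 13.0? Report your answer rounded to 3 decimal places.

Conditional on each channel, P(X > 13.0): A: 0.158655; B: 0.00810872; C: 0.710743.
By total probability, P(X > 13.0) = 0.3·0.158655 + 0.49·0.00810872 + 0.21·0.710743 = 0.200826.

0.201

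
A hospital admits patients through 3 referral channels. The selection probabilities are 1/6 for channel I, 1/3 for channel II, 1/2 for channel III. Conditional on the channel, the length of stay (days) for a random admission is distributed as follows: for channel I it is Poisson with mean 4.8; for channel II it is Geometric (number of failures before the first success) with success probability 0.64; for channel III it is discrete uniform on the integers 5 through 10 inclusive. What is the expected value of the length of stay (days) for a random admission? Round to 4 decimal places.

4.7375

Component means — I: 4.8; II: 0.5625; III: 7.5.
E[X] = 0.166667·4.8 + 0.333333·0.5625 + 0.5·7.5 = 4.7375.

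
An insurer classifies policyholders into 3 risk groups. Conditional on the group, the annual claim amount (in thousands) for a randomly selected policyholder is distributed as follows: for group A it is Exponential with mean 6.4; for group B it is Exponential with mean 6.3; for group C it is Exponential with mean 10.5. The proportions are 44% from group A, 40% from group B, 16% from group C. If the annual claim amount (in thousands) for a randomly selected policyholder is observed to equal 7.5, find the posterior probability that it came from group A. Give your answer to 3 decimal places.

Likelihoods f(7.5 | ·): A: 0.048404; B: 0.0482661; C: 0.046623.
Posterior ∝ prior × likelihood. Numerator for A: 0.44·0.048404 = 0.0212978.
Normalizing constant: 0.44·0.048404 + 0.4·0.0482661 + 0.16·0.046623 = 0.0480639.
P(A | observation) = 0.0212978 / 0.0480639 = 0.443114.

0.443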